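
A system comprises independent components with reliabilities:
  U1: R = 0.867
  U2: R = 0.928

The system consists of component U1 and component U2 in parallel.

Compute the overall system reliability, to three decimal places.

Parallel (U1 and U2): 1 − (1 − 0.86700)(1 − 0.92800) = 0.990

0.990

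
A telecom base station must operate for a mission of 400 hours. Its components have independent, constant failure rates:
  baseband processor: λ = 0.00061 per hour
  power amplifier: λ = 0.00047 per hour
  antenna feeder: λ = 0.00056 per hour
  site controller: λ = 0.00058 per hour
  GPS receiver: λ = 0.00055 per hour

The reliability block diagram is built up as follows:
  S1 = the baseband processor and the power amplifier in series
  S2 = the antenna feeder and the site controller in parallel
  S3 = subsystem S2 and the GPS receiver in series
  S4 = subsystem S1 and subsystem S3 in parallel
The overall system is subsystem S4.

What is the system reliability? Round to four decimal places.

R(baseband processor) = exp(−0.00061 × 400) = 0.783488
R(power amplifier) = exp(−0.00047 × 400) = 0.828615
R(antenna feeder) = exp(−0.00056 × 400) = 0.799315
R(site controller) = exp(−0.00058 × 400) = 0.792946
R(GPS receiver) = exp(−0.00055 × 400) = 0.802519
Series (baseband processor and power amplifier): 0.783488 × 0.828615 = 0.649210
Parallel (antenna feeder and site controller): 1 − (1 − 0.799315)(1 − 0.792946) = 0.958447
Series ([0.958447] and GPS receiver): 0.958447 × 0.802519 = 0.769172
Parallel ([0.649210] and [0.769172]): 1 − (1 − 0.649210)(1 − 0.769172) = 0.9190

0.9190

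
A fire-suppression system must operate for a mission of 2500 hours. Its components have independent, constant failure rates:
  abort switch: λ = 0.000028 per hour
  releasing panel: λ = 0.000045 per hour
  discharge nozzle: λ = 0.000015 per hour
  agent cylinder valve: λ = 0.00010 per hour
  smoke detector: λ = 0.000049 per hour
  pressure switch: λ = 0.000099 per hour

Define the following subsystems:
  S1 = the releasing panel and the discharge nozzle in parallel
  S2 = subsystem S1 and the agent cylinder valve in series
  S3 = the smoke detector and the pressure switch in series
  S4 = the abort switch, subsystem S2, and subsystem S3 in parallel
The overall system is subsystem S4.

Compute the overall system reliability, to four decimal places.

0.9953

R(abort switch) = exp(−0.000028 × 2500) = 0.932394
R(releasing panel) = exp(−0.000045 × 2500) = 0.893597
R(discharge nozzle) = exp(−0.000015 × 2500) = 0.963194
R(agent cylinder valve) = exp(−0.00010 × 2500) = 0.778801
R(smoke detector) = exp(−0.000049 × 2500) = 0.884706
R(pressure switch) = exp(−0.000099 × 2500) = 0.780750
Parallel (releasing panel and discharge nozzle): 1 − (1 − 0.893597)(1 − 0.963194) = 0.996084
Series ([0.996084] and agent cylinder valve): 0.996084 × 0.778801 = 0.775751
Series (smoke detector and pressure switch): 0.884706 × 0.780750 = 0.690734
Parallel (abort switch, [0.775751], and [0.690734]): 1 − (1 − 0.932394)(1 − 0.775751)(1 − 0.690734) = 0.9953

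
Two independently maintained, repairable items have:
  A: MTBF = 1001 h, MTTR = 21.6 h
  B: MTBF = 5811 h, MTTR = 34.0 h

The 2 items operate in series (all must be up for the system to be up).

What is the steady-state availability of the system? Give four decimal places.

A(A) = MTBF/(MTBF+MTTR) = 1001/(1001+21.6) = 0.978877
A(B) = MTBF/(MTBF+MTTR) = 5811/(5811+34.0) = 0.994183
Series availability: 0.978877 × 0.994183 = 0.9732

0.9732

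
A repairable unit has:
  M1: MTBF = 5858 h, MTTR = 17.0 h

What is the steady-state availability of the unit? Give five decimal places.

A(M1) = MTBF/(MTBF+MTTR) = 5858/(5858+17.0) = 0.99711

0.99711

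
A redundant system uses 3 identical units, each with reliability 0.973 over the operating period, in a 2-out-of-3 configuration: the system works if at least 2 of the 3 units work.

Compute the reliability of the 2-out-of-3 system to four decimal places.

R = Σ_{i=2}^{3} C(3,i) p^i (1−p)^{3−i} with p = 0.973
C(3,2)·0.973^2·0.027^1 = 0.076685
C(3,3)·0.973^3·0.027^0 = 0.921167
Sum = 0.9979

0.9979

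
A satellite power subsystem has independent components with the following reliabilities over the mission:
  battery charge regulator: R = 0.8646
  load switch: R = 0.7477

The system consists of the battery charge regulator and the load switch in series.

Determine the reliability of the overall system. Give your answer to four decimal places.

Series (battery charge regulator and load switch): 0.864600 × 0.747700 = 0.6465

0.6465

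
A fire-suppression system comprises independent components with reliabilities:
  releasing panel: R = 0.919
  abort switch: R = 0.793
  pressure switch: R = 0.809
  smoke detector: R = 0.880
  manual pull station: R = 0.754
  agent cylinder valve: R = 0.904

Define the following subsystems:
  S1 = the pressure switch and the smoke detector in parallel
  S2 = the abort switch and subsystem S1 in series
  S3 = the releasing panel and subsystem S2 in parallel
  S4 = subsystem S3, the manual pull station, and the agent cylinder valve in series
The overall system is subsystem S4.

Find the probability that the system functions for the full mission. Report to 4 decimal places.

Parallel (pressure switch and smoke detector): 1 − (1 − 0.809000)(1 − 0.880000) = 0.977080
Series (abort switch and [0.977080]): 0.793000 × 0.977080 = 0.774824
Parallel (releasing panel and [0.774824]): 1 − (1 − 0.919000)(1 − 0.774824) = 0.981761
Series ([0.981761], manual pull station, and agent cylinder valve): 0.981761 × 0.754000 × 0.904000 = 0.6692

0.6692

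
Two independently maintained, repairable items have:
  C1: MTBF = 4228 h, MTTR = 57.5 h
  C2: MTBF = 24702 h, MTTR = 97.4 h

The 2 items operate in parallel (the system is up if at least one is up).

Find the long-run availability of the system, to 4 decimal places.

A(C1) = MTBF/(MTBF+MTTR) = 4228/(4228+57.5) = 0.986583
A(C2) = MTBF/(MTBF+MTTR) = 24702/(24702+97.4) = 0.996072
Parallel availability: 1 − (1 − 0.986583)(1 − 0.996072) = 0.9999

0.9999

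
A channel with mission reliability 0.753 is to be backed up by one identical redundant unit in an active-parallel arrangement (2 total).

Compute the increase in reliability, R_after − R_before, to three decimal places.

0.186

R_before = 0.753
R_after = 1 − (1 − 0.753)^2 = 0.939
ΔR = 0.939 − 0.753 = 0.186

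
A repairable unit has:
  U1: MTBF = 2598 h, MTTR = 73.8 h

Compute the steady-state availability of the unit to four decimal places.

0.9724

A(U1) = MTBF/(MTBF+MTTR) = 2598/(2598+73.8) = 0.9724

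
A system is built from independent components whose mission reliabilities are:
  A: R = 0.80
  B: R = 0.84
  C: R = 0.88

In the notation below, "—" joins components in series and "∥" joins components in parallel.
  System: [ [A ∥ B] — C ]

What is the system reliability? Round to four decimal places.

0.8518

Parallel (A and B): 1 − (1 − 0.800000)(1 − 0.840000) = 0.968000
Series ([0.968000] and C): 0.968000 × 0.880000 = 0.8518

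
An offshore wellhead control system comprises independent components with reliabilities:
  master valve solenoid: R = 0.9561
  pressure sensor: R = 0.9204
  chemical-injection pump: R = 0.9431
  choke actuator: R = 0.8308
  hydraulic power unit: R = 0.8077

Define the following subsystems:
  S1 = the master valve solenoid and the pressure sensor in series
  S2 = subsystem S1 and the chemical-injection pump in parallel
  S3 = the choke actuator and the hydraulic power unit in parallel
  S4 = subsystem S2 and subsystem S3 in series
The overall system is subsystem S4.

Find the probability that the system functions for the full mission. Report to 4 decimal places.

0.9609

Series (master valve solenoid and pressure sensor): 0.956100 × 0.920400 = 0.879994
Parallel ([0.879994] and chemical-injection pump): 1 − (1 − 0.879994)(1 − 0.943100) = 0.993172
Parallel (choke actuator and hydraulic power unit): 1 − (1 − 0.830800)(1 − 0.807700) = 0.967463
Series ([0.993172] and [0.967463]): 0.993172 × 0.967463 = 0.9609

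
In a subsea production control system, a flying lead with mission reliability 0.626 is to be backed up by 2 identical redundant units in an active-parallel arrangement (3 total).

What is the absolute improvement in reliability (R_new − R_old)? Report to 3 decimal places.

0.322

R_before = 0.626
R_after = 1 − (1 − 0.626)^3 = 0.948
ΔR = 0.948 − 0.626 = 0.322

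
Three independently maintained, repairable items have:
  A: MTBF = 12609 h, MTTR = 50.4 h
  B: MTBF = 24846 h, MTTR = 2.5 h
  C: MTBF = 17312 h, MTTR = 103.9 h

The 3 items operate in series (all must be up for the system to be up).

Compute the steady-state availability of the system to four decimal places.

A(A) = MTBF/(MTBF+MTTR) = 12609/(12609+50.4) = 0.996019
A(B) = MTBF/(MTBF+MTTR) = 24846/(24846+2.5) = 0.999899
A(C) = MTBF/(MTBF+MTTR) = 17312/(17312+103.9) = 0.994034
Series availability: 0.996019 × 0.999899 × 0.994034 = 0.9900

0.9900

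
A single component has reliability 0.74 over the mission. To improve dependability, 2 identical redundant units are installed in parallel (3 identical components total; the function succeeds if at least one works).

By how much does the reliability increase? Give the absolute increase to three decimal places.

0.242

R_before = 0.74
R_after = 1 − (1 − 0.74)^3 = 0.982
ΔR = 0.982 − 0.74 = 0.242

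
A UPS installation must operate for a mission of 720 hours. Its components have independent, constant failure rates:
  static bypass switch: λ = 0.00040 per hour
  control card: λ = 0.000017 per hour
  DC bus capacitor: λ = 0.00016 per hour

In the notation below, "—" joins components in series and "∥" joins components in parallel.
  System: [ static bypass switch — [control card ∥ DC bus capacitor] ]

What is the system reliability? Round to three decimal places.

0.749

R(static bypass switch) = exp(−0.00040 × 720) = 0.74976
R(control card) = exp(−0.000017 × 720) = 0.98783
R(DC bus capacitor) = exp(−0.00016 × 720) = 0.89119
Parallel (control card and DC bus capacitor): 1 − (1 − 0.98783)(1 − 0.89119) = 0.99868
Series (static bypass switch and [0.99868]): 0.74976 × 0.99868 = 0.749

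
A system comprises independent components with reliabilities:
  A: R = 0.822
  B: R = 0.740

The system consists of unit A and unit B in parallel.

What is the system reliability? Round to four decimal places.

0.9537

Parallel (A and B): 1 − (1 − 0.822000)(1 − 0.740000) = 0.9537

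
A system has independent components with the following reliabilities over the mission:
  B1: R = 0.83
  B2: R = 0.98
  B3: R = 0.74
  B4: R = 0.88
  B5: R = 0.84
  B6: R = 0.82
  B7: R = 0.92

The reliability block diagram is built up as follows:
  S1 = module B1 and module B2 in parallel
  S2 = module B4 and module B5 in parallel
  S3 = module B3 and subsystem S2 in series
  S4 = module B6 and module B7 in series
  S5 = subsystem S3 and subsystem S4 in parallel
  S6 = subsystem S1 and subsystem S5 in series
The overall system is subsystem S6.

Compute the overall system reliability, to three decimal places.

0.929

Parallel (B1 and B2): 1 − (1 − 0.83000)(1 − 0.98000) = 0.99660
Parallel (B4 and B5): 1 − (1 − 0.88000)(1 − 0.84000) = 0.98080
Series (B3 and [0.98080]): 0.74000 × 0.98080 = 0.72579
Series (B6 and B7): 0.82000 × 0.92000 = 0.75440
Parallel ([0.72579] and [0.75440]): 1 − (1 − 0.72579)(1 − 0.75440) = 0.93265
Series ([0.99660] and [0.93265]): 0.99660 × 0.93265 = 0.929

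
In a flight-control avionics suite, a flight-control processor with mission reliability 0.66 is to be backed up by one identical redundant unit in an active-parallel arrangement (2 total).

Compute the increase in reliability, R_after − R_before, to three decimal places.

R_before = 0.66
R_after = 1 − (1 − 0.66)^2 = 0.884
ΔR = 0.884 − 0.66 = 0.224

0.224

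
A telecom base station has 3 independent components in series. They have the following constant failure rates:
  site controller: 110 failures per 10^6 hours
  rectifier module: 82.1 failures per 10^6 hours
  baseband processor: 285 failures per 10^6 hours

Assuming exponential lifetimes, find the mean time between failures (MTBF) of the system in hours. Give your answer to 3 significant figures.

Series of exponential components: λ_sys = Σ λ_i
λ_sys = 0.000110 + 0.0000821 + 0.000285 = 4.7710e-04 /h
MTBF = 1 / λ_sys = 2100 h

2100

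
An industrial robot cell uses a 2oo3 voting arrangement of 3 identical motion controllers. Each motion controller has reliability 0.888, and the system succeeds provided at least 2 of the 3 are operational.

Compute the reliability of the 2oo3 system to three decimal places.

0.965

R = Σ_{i=2}^{3} C(3,i) p^i (1−p)^{3−i} with p = 0.888
C(3,2)·0.888^2·0.112^1 = 0.26495
C(3,3)·0.888^3·0.112^0 = 0.70023
Sum = 0.965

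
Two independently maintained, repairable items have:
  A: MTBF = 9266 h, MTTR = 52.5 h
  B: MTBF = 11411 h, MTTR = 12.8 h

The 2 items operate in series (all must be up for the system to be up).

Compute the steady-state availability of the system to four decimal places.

A(A) = MTBF/(MTBF+MTTR) = 9266/(9266+52.5) = 0.994366
A(B) = MTBF/(MTBF+MTTR) = 11411/(11411+12.8) = 0.998880
Series availability: 0.994366 × 0.998880 = 0.9933

0.9933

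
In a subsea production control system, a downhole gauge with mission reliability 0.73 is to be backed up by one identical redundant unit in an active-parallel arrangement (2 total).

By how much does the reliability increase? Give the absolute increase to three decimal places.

0.197

R_before = 0.73
R_after = 1 − (1 − 0.73)^2 = 0.927
ΔR = 0.927 − 0.73 = 0.197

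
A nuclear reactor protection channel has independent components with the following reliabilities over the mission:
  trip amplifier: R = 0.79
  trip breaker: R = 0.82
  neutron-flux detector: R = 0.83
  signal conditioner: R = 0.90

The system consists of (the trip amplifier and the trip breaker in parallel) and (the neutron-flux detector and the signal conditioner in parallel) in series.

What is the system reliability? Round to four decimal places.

0.9458

Parallel (trip amplifier and trip breaker): 1 − (1 − 0.790000)(1 − 0.820000) = 0.962200
Parallel (neutron-flux detector and signal conditioner): 1 − (1 − 0.830000)(1 − 0.900000) = 0.983000
Series ([0.962200] and [0.983000]): 0.962200 × 0.983000 = 0.9458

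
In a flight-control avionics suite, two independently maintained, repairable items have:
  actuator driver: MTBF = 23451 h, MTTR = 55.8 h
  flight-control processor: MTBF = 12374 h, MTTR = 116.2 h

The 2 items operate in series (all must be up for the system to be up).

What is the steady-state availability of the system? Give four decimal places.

A(actuator driver) = MTBF/(MTBF+MTTR) = 23451/(23451+55.8) = 0.997626
A(flight-control processor) = MTBF/(MTBF+MTTR) = 12374/(12374+116.2) = 0.990697
Series availability: 0.997626 × 0.990697 = 0.9883

0.9883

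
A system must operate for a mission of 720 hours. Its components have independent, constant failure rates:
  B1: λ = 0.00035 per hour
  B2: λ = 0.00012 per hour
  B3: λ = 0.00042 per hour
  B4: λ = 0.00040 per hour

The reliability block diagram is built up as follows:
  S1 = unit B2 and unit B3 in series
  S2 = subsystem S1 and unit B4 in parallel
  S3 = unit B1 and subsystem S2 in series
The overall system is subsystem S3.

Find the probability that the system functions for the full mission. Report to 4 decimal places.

R(B1) = exp(−0.00035 × 720) = 0.777245
R(B2) = exp(−0.00012 × 720) = 0.917227
R(B3) = exp(−0.00042 × 720) = 0.739042
R(B4) = exp(−0.00040 × 720) = 0.749762
Series (B2 and B3): 0.917227 × 0.739042 = 0.677869
Parallel ([0.677869] and B4): 1 − (1 − 0.677869)(1 − 0.749762) = 0.919391
Series (B1 and [0.919391]): 0.777245 × 0.919391 = 0.7146

0.7146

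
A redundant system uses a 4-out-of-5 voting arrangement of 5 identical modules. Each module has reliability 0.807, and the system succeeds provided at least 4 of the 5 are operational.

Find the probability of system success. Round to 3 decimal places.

0.752

R = Σ_{i=4}^{5} C(5,i) p^i (1−p)^{5−i} with p = 0.807
C(5,4)·0.807^4·0.193^1 = 0.40928
C(5,5)·0.807^5·0.193^0 = 0.34227
Sum = 0.752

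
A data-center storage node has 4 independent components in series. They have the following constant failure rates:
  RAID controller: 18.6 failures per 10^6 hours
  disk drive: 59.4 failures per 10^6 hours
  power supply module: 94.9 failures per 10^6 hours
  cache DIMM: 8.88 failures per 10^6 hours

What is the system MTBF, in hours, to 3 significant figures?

Series of exponential components: λ_sys = Σ λ_i
λ_sys = 0.0000186 + 0.0000594 + 0.0000949 + 0.00000888 = 1.8178e-04 /h
MTBF = 1 / λ_sys = 5500 h

5500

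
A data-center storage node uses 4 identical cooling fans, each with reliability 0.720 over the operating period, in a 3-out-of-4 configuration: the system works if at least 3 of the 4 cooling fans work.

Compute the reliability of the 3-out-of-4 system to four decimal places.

R = Σ_{i=3}^{4} C(4,i) p^i (1−p)^{4−i} with p = 0.720
C(4,3)·0.720^3·0.280^1 = 0.418038
C(4,4)·0.720^4·0.280^0 = 0.268739
Sum = 0.6868

0.6868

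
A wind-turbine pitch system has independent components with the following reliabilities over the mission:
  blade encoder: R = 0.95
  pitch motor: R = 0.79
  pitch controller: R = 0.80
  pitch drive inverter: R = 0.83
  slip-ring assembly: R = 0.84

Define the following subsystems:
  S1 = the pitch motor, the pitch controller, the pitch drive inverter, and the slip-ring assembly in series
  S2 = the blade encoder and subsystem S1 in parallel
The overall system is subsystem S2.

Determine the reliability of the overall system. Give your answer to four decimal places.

0.9720

Series (pitch motor, pitch controller, pitch drive inverter, and slip-ring assembly): 0.790000 × 0.800000 × 0.830000 × 0.840000 = 0.440630
Parallel (blade encoder and [0.440630]): 1 − (1 − 0.950000)(1 − 0.440630) = 0.9720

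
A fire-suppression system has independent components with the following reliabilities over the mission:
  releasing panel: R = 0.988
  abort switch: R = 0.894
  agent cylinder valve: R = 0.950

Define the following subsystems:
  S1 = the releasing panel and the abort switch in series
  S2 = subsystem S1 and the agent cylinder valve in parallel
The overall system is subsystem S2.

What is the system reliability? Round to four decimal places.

Series (releasing panel and abort switch): 0.988000 × 0.894000 = 0.883272
Parallel ([0.883272] and agent cylinder valve): 1 − (1 − 0.883272)(1 − 0.950000) = 0.9942

0.9942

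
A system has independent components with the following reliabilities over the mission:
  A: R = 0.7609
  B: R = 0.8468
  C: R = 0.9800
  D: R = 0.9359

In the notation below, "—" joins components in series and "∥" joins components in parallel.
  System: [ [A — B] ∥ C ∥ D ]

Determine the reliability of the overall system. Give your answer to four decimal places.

0.9995

Series (A and B): 0.760900 × 0.846800 = 0.644330
Parallel ([0.644330], C, and D): 1 − (1 − 0.644330)(1 − 0.980000)(1 − 0.935900) = 0.9995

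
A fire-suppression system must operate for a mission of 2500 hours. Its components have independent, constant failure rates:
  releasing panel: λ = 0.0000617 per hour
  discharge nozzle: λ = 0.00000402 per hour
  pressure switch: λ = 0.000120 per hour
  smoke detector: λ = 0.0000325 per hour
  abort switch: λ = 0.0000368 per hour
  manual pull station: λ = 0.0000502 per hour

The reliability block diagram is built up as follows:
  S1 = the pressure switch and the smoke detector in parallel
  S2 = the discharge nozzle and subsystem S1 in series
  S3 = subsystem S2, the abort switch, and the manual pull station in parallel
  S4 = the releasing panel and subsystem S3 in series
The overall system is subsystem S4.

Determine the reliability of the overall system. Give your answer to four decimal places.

0.8568

R(releasing panel) = exp(−0.0000617 × 2500) = 0.857058
R(discharge nozzle) = exp(−0.00000402 × 2500) = 0.990000
R(pressure switch) = exp(−0.000120 × 2500) = 0.740818
R(smoke detector) = exp(−0.0000325 × 2500) = 0.921963
R(abort switch) = exp(−0.0000368 × 2500) = 0.912105
R(manual pull station) = exp(−0.0000502 × 2500) = 0.882056
Parallel (pressure switch and smoke detector): 1 − (1 − 0.740818)(1 − 0.921963) = 0.979774
Series (discharge nozzle and [0.979774]): 0.990000 × 0.979774 = 0.969976
Parallel ([0.969976], abort switch, and manual pull station): 1 − (1 − 0.969976)(1 − 0.912105)(1 − 0.882056) = 0.999689
Series (releasing panel and [0.999689]): 0.857058 × 0.999689 = 0.8568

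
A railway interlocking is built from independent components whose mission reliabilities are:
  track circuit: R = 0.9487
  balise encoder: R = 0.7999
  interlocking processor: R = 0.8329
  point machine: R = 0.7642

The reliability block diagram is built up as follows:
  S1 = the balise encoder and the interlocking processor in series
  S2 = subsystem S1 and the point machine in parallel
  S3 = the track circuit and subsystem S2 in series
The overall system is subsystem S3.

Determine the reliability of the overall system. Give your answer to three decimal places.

Series (balise encoder and interlocking processor): 0.79990 × 0.83290 = 0.66624
Parallel ([0.66624] and point machine): 1 − (1 − 0.66624)(1 − 0.76420) = 0.92130
Series (track circuit and [0.92130]): 0.94870 × 0.92130 = 0.874

0.874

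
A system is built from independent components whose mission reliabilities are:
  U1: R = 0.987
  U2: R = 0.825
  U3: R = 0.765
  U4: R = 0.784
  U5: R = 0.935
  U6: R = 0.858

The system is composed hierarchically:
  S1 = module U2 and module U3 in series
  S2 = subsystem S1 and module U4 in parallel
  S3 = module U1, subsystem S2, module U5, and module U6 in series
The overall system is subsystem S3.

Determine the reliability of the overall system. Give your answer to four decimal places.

0.7287

Series (U2 and U3): 0.825000 × 0.765000 = 0.631125
Parallel ([0.631125] and U4): 1 − (1 − 0.631125)(1 − 0.784000) = 0.920323
Series (U1, [0.920323], U5, and U6): 0.987000 × 0.920323 × 0.935000 × 0.858000 = 0.7287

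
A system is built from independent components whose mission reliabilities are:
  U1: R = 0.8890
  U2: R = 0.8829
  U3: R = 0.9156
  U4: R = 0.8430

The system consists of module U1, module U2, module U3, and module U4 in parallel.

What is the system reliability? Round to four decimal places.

0.9998

Parallel (U1, U2, U3, and U4): 1 − (1 − 0.889000)(1 − 0.882900)(1 − 0.915600)(1 − 0.843000) = 0.9998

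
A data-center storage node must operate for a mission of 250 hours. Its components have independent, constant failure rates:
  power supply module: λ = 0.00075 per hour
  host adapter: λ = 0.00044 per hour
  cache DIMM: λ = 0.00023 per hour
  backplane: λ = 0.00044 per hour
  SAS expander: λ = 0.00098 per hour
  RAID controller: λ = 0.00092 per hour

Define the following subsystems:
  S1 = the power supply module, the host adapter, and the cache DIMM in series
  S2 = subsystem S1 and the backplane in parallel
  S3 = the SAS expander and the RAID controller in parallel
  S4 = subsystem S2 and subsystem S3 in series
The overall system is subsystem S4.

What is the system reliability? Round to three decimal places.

0.926

R(power supply module) = exp(−0.00075 × 250) = 0.82903
R(host adapter) = exp(−0.00044 × 250) = 0.89583
R(cache DIMM) = exp(−0.00023 × 250) = 0.94412
R(backplane) = exp(−0.00044 × 250) = 0.89583
R(SAS expander) = exp(−0.00098 × 250) = 0.78270
R(RAID controller) = exp(−0.00092 × 250) = 0.79453
Series (power supply module, host adapter, and cache DIMM): 0.82903 × 0.89583 × 0.94412 = 0.70117
Parallel ([0.70117] and backplane): 1 − (1 − 0.70117)(1 − 0.89583) = 0.96887
Parallel (SAS expander and RAID controller): 1 − (1 − 0.78270)(1 − 0.79453) = 0.95535
Series ([0.96887] and [0.95535]): 0.96887 × 0.95535 = 0.926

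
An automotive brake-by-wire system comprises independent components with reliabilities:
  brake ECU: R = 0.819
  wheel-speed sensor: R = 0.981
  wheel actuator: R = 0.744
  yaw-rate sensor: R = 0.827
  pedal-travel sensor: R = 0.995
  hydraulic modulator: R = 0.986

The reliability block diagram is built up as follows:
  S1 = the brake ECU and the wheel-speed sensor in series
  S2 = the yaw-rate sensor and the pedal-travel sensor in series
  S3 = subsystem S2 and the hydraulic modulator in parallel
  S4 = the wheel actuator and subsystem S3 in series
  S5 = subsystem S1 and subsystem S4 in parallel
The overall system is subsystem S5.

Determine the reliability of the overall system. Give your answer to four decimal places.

Series (brake ECU and wheel-speed sensor): 0.819000 × 0.981000 = 0.803439
Series (yaw-rate sensor and pedal-travel sensor): 0.827000 × 0.995000 = 0.822865
Parallel ([0.822865] and hydraulic modulator): 1 − (1 − 0.822865)(1 − 0.986000) = 0.997520
Series (wheel actuator and [0.997520]): 0.744000 × 0.997520 = 0.742155
Parallel ([0.803439] and [0.742155]): 1 − (1 − 0.803439)(1 − 0.742155) = 0.9493

0.9493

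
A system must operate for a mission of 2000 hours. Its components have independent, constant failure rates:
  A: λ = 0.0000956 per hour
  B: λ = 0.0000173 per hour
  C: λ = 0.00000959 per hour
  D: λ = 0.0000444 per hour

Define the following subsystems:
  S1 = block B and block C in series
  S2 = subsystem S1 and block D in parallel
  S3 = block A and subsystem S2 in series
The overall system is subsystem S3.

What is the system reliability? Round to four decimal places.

0.8223

R(A) = exp(−0.0000956 × 2000) = 0.825967
R(B) = exp(−0.0000173 × 2000) = 0.965992
R(C) = exp(−0.00000959 × 2000) = 0.981003
R(D) = exp(−0.0000444 × 2000) = 0.915029
Series (B and C): 0.965992 × 0.981003 = 0.947641
Parallel ([0.947641] and D): 1 − (1 − 0.947641)(1 − 0.915029) = 0.995551
Series (A and [0.995551]): 0.825967 × 0.995551 = 0.8223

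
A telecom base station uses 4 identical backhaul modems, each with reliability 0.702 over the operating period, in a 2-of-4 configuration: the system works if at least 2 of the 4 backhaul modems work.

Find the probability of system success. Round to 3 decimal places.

0.918

R = Σ_{i=2}^{4} C(4,i) p^i (1−p)^{4−i} with p = 0.702
C(4,2)·0.702^2·0.298^2 = 0.26258
C(4,3)·0.702^3·0.298^1 = 0.41237
C(4,4)·0.702^4·0.298^0 = 0.24286
Sum = 0.918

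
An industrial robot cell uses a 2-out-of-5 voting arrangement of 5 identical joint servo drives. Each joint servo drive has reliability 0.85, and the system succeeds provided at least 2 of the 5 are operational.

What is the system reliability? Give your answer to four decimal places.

R = Σ_{i=2}^{5} C(5,i) p^i (1−p)^{5−i} with p = 0.85
C(5,2)·0.85^2·0.15^3 = 0.024384
C(5,3)·0.85^3·0.15^2 = 0.138178
C(5,4)·0.85^4·0.15^1 = 0.391505
C(5,5)·0.85^5·0.15^0 = 0.443705
Sum = 0.9978

0.9978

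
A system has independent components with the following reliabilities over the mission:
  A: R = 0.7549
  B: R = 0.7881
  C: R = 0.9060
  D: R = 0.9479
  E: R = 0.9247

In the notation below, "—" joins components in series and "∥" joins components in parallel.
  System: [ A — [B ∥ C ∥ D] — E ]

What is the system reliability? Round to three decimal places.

Parallel (B, C, and D): 1 − (1 − 0.78810)(1 − 0.90600)(1 − 0.94790) = 0.99896
Series (A, [0.99896], and E): 0.75490 × 0.99896 × 0.92470 = 0.697

0.697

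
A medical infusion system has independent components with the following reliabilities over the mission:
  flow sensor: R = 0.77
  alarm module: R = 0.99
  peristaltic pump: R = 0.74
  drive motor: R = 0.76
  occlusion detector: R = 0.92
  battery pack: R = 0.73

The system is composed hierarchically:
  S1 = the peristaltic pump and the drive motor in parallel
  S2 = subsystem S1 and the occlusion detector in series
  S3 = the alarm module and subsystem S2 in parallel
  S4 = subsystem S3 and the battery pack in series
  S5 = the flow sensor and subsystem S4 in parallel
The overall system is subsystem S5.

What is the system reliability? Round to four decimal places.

0.9377

Parallel (peristaltic pump and drive motor): 1 − (1 − 0.740000)(1 − 0.760000) = 0.937600
Series ([0.937600] and occlusion detector): 0.937600 × 0.920000 = 0.862592
Parallel (alarm module and [0.862592]): 1 − (1 − 0.990000)(1 − 0.862592) = 0.998626
Series ([0.998626] and battery pack): 0.998626 × 0.730000 = 0.728997
Parallel (flow sensor and [0.728997]): 1 − (1 − 0.770000)(1 − 0.728997) = 0.9377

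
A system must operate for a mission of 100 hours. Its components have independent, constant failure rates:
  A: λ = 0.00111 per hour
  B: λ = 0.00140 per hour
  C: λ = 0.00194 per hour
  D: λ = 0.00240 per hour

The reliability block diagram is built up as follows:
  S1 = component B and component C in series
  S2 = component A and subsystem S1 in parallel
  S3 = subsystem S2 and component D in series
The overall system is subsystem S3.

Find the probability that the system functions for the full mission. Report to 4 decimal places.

0.7632

R(A) = exp(−0.00111 × 100) = 0.894939
R(B) = exp(−0.00140 × 100) = 0.869358
R(C) = exp(−0.00194 × 100) = 0.823658
R(D) = exp(−0.00240 × 100) = 0.786628
Series (B and C): 0.869358 × 0.823658 = 0.716054
Parallel (A and [0.716054]): 1 − (1 − 0.894939)(1 − 0.716054) = 0.970168
Series ([0.970168] and D): 0.970168 × 0.786628 = 0.7632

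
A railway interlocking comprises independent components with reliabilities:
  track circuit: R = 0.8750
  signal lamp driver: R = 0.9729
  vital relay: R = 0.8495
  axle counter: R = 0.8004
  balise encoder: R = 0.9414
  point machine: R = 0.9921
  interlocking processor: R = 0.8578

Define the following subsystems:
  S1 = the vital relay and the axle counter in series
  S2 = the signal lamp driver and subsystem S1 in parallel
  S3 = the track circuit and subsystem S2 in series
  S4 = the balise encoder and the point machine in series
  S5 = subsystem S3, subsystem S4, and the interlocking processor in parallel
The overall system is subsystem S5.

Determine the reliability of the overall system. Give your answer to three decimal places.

0.999

Series (vital relay and axle counter): 0.84950 × 0.80040 = 0.67994
Parallel (signal lamp driver and [0.67994]): 1 − (1 − 0.97290)(1 − 0.67994) = 0.99133
Series (track circuit and [0.99133]): 0.87500 × 0.99133 = 0.86741
Series (balise encoder and point machine): 0.94140 × 0.99210 = 0.93396
Parallel ([0.86741], [0.93396], and interlocking processor): 1 − (1 − 0.86741)(1 − 0.93396)(1 − 0.85780) = 0.999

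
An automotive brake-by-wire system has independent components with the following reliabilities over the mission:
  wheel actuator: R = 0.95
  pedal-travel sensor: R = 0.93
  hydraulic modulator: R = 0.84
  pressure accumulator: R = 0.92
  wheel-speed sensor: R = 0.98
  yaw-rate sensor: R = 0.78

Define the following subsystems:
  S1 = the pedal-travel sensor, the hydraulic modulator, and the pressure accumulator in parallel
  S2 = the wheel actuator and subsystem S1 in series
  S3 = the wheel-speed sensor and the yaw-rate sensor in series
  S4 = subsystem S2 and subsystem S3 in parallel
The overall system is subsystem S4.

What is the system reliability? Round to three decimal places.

Parallel (pedal-travel sensor, hydraulic modulator, and pressure accumulator): 1 − (1 − 0.93000)(1 − 0.84000)(1 − 0.92000) = 0.99910
Series (wheel actuator and [0.99910]): 0.95000 × 0.99910 = 0.94915
Series (wheel-speed sensor and yaw-rate sensor): 0.98000 × 0.78000 = 0.76440
Parallel ([0.94915] and [0.76440]): 1 − (1 − 0.94915)(1 − 0.76440) = 0.988

0.988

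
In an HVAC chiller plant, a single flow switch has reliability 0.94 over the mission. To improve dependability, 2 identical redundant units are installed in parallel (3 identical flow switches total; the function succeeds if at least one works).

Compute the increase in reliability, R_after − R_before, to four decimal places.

R_before = 0.94
R_after = 1 − (1 − 0.94)^3 = 0.9998
ΔR = 0.9998 − 0.94 = 0.0598

0.0598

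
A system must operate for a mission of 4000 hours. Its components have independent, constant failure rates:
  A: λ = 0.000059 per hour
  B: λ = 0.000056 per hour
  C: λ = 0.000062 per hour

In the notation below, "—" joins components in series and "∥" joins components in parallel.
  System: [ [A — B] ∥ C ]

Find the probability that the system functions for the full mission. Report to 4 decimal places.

0.9190

R(A) = exp(−0.000059 × 4000) = 0.789781
R(B) = exp(−0.000056 × 4000) = 0.799315
R(C) = exp(−0.000062 × 4000) = 0.780360
Series (A and B): 0.789781 × 0.799315 = 0.631284
Parallel ([0.631284] and C): 1 − (1 − 0.631284)(1 − 0.780360) = 0.9190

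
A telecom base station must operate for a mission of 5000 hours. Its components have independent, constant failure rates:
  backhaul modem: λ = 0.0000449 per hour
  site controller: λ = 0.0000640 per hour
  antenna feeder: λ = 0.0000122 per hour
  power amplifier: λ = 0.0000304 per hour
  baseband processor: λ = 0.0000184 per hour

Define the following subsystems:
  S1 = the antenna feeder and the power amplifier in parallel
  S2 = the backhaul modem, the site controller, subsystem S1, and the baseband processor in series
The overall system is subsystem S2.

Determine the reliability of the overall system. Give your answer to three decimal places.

R(backhaul modem) = exp(−0.0000449 × 5000) = 0.79892
R(site controller) = exp(−0.0000640 × 5000) = 0.72615
R(antenna feeder) = exp(−0.0000122 × 5000) = 0.94082
R(power amplifier) = exp(−0.0000304 × 5000) = 0.85899
R(baseband processor) = exp(−0.0000184 × 5000) = 0.91211
Parallel (antenna feeder and power amplifier): 1 − (1 − 0.94082)(1 − 0.85899) = 0.99166
Series (backhaul modem, site controller, [0.99166], and baseband processor): 0.79892 × 0.72615 × 0.99166 × 0.91211 = 0.525

0.525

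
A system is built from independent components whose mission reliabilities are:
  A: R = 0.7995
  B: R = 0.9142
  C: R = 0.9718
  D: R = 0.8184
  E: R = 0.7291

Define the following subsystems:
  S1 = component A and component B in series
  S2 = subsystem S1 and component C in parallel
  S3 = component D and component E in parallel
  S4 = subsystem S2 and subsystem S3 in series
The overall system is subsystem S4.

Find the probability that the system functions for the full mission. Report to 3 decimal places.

Series (A and B): 0.79950 × 0.91420 = 0.73090
Parallel ([0.73090] and C): 1 − (1 − 0.73090)(1 − 0.97180) = 0.99241
Parallel (D and E): 1 − (1 − 0.81840)(1 − 0.72910) = 0.95080
Series ([0.99241] and [0.95080]): 0.99241 × 0.95080 = 0.944

0.944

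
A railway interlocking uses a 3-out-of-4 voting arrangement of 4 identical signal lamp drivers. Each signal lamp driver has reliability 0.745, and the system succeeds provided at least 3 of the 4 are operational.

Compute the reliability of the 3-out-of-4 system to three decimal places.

0.730

R = Σ_{i=3}^{4} C(4,i) p^i (1−p)^{4−i} with p = 0.745
C(4,3)·0.745^3·0.255^1 = 0.42176
C(4,4)·0.745^4·0.255^0 = 0.30805
Sum = 0.730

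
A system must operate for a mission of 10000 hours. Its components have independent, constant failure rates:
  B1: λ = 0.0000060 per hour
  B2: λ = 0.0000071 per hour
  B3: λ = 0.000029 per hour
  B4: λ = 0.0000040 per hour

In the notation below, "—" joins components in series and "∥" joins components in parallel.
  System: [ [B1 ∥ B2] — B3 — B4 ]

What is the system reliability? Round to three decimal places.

R(B1) = exp(−0.0000060 × 10000) = 0.94176
R(B2) = exp(−0.0000071 × 10000) = 0.93146
R(B3) = exp(−0.000029 × 10000) = 0.74826
R(B4) = exp(−0.0000040 × 10000) = 0.96079
Parallel (B1 and B2): 1 − (1 − 0.94176)(1 − 0.93146) = 0.99601
Series ([0.99601], B3, and B4): 0.99601 × 0.74826 × 0.96079 = 0.716

0.716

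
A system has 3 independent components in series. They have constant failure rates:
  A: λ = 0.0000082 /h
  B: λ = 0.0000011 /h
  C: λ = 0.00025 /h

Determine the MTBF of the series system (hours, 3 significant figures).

3860

Series of exponential components: λ_sys = Σ λ_i
λ_sys = 0.0000082 + 0.0000011 + 0.00025 = 2.5930e-04 /h
MTBF = 1 / λ_sys = 3860 h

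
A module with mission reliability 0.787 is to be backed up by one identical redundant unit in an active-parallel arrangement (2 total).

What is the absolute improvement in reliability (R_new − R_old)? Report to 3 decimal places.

R_before = 0.787
R_after = 1 − (1 − 0.787)^2 = 0.955
ΔR = 0.955 − 0.787 = 0.168

0.168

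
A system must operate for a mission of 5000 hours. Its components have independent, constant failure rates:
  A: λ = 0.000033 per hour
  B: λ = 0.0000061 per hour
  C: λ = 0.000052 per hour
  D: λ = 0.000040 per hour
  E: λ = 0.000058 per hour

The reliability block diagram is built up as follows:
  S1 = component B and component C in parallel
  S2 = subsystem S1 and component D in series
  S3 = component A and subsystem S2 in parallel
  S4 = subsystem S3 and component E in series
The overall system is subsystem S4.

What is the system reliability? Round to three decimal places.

0.727

R(A) = exp(−0.000033 × 5000) = 0.84789
R(B) = exp(−0.0000061 × 5000) = 0.96996
R(C) = exp(−0.000052 × 5000) = 0.77105
R(D) = exp(−0.000040 × 5000) = 0.81873
R(E) = exp(−0.000058 × 5000) = 0.74826
Parallel (B and C): 1 − (1 − 0.96996)(1 − 0.77105) = 0.99312
Series ([0.99312] and D): 0.99312 × 0.81873 = 0.81310
Parallel (A and [0.81310]): 1 − (1 − 0.84789)(1 − 0.81310) = 0.97157
Series ([0.97157] and E): 0.97157 × 0.74826 = 0.727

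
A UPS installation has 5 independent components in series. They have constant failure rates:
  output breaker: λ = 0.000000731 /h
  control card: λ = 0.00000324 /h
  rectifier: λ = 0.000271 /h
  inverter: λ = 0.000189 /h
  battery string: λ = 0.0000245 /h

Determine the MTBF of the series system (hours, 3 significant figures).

2050

Series of exponential components: λ_sys = Σ λ_i
λ_sys = 0.000000731 + 0.00000324 + 0.000271 + 0.000189 + 0.0000245 = 4.8847e-04 /h
MTBF = 1 / λ_sys = 2050 h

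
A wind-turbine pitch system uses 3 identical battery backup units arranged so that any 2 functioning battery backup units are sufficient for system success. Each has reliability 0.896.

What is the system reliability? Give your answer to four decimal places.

0.9698

R = Σ_{i=2}^{3} C(3,i) p^i (1−p)^{3−i} with p = 0.896
C(3,2)·0.896^2·0.104^1 = 0.250479
C(3,3)·0.896^3·0.104^0 = 0.719323
Sum = 0.9698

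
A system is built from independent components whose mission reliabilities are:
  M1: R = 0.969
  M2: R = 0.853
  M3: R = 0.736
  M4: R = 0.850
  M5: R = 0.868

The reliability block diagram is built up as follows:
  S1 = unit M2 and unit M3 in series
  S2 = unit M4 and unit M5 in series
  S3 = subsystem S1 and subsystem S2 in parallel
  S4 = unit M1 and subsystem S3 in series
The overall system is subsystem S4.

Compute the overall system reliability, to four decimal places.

Series (M2 and M3): 0.853000 × 0.736000 = 0.627808
Series (M4 and M5): 0.850000 × 0.868000 = 0.737800
Parallel ([0.627808] and [0.737800]): 1 − (1 − 0.627808)(1 − 0.737800) = 0.902411
Series (M1 and [0.902411]): 0.969000 × 0.902411 = 0.8744

0.8744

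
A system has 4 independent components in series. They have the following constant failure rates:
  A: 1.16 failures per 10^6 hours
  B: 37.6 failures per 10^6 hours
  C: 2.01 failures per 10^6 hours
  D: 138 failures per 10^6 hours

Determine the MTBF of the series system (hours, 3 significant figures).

Series of exponential components: λ_sys = Σ λ_i
λ_sys = 0.00000116 + 0.0000376 + 0.00000201 + 0.000138 = 1.7877e-04 /h
MTBF = 1 / λ_sys = 5590 h

5590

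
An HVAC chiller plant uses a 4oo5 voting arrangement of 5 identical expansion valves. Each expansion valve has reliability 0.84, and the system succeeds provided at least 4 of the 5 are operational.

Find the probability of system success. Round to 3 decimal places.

0.817

R = Σ_{i=4}^{5} C(5,i) p^i (1−p)^{5−i} with p = 0.84
C(5,4)·0.84^4·0.16^1 = 0.39830
C(5,5)·0.84^5·0.16^0 = 0.41821
Sum = 0.817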